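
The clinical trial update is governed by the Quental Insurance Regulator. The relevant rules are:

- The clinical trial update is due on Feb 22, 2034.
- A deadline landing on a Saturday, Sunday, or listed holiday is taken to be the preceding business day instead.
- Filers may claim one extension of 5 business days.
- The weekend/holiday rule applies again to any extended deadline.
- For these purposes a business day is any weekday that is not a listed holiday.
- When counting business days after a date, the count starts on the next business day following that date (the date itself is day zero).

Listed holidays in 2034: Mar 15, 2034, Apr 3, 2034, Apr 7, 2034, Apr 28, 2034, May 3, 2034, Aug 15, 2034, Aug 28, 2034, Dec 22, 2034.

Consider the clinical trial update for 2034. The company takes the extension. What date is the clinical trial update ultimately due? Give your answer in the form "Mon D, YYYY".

Mar 1, 2034

Start from the fixed due date, Feb 22, 2034.
Feb 22, 2034 is a Wednesday and not a listed holiday, so it stands.
Counting 5 further business days from Feb 22, 2034 reaches Mar 1, 2034.
Mar 1, 2034 falls on a Wednesday, which is a business day, so no adjustment is needed.
Final deadline: Mar 1, 2034.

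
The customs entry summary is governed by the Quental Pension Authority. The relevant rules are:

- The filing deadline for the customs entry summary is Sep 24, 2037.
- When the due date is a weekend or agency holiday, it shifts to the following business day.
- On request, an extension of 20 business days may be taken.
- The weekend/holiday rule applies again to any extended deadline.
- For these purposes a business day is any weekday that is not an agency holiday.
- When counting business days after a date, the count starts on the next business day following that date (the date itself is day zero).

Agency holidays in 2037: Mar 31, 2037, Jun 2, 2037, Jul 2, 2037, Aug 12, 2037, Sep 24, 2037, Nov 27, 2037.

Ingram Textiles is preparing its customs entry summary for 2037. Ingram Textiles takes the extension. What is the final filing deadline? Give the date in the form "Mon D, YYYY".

Oct 23, 2037

The stated deadline is Sep 24, 2037.
Sep 24, 2037 is a listed holiday; the next business day is Sep 25, 2037 (Friday).
The 20-business-day extension runs from Sep 25, 2037 to Oct 23, 2037.
Oct 23, 2037 falls on a Friday, which is a business day, so no adjustment is needed.
Deadline: Oct 23, 2037.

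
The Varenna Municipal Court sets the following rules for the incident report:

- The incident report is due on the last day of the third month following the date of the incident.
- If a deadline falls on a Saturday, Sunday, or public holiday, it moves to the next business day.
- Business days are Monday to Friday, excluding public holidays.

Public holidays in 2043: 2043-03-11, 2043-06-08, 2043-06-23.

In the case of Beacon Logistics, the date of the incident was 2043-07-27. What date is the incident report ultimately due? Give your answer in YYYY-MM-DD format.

2043-11-02

The third month after 2043-07-27 is October 2043, whose last day is 2043-10-31.
2043-10-31 is a Saturday, so it moves to the next business day, 2043-11-02 (Monday).
So the filing is due 2043-11-02.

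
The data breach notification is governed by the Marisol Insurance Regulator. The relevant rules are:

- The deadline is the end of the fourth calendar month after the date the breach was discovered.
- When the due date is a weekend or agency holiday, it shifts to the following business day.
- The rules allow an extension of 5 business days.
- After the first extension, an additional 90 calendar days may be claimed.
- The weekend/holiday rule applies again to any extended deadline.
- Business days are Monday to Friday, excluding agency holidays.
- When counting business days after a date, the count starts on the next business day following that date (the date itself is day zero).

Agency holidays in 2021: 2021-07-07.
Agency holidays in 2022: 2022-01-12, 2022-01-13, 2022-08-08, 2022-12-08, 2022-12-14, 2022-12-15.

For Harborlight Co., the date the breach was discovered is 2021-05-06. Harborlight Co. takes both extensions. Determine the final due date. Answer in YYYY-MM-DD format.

2022-01-05

4 months after 2021-05-06 falls in September 2021; the last day of that month is 2021-09-30.
Since 2021-09-30 is a Thursday and not a holiday, the date is unchanged.
The 5-business-day extension runs from 2021-09-30 to 2021-10-07.
2021-10-07 (Thursday) is already a business day.
The 90-calendar-day extension moves the deadline from 2021-10-07 to 2022-01-05.
2022-01-05 falls on a Wednesday, which is a business day, so no adjustment is needed.
Final deadline: 2022-01-05.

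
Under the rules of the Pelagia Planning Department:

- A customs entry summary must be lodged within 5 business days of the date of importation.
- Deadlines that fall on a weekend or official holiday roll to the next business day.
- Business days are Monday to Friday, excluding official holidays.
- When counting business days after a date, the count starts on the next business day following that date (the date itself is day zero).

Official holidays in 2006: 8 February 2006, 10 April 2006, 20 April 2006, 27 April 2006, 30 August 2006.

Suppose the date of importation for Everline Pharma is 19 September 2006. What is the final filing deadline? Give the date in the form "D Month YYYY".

Starting the day after 19 September 2006 and counting 5 business days lands on 26 September 2006.
26 September 2006 is a Tuesday and not a listed holiday, so it stands.
Deadline: 26 September 2006.

26 September 2006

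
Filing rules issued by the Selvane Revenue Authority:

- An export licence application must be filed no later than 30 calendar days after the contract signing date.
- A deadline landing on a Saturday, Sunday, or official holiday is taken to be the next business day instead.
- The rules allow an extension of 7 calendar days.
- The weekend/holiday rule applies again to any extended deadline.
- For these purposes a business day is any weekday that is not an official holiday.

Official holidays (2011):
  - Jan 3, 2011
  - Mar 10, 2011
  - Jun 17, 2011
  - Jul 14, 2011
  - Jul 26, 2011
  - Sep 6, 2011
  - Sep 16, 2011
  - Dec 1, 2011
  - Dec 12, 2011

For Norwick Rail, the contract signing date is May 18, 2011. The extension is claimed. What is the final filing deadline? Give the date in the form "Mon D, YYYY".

From May 18, 2011, 30 calendar days later is Jun 17, 2011.
Jun 17, 2011 is a listed holiday; the next business day is Jun 20, 2011 (Monday).
Applying the 7-calendar-day extension: Jun 20, 2011 + 7 days = Jun 27, 2011.
Jun 27, 2011 falls on a Monday, which is a business day, so no adjustment is needed.
Deadline: Jun 27, 2011.

Jun 27, 2011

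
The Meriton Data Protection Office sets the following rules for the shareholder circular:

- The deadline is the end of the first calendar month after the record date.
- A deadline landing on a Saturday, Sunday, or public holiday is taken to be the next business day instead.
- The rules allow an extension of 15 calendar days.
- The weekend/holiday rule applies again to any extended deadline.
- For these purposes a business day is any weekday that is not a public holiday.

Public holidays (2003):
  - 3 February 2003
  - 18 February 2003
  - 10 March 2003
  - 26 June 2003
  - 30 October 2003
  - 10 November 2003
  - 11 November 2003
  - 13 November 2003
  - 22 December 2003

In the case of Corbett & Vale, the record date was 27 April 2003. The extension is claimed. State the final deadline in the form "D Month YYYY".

The first month after 27 April 2003 is May 2003, whose last day is 31 May 2003.
31 May 2003 is a Saturday; the next business day is 2 June 2003 (Monday).
The 15-calendar-day extension moves the deadline from 2 June 2003 to 17 June 2003.
17 June 2003 falls on a Tuesday, which is a business day, so no adjustment is needed.
Final deadline: 17 June 2003.

17 June 2003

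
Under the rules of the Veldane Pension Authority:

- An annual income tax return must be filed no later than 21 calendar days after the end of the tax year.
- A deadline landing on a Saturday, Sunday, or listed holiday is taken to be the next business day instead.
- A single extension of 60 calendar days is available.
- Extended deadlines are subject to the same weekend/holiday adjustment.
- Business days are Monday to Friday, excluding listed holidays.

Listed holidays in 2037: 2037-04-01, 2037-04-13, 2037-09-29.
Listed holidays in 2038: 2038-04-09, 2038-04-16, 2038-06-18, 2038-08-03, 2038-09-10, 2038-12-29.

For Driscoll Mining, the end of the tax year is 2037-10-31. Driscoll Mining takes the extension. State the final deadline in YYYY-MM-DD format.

From 2037-10-31, 21 calendar days later is 2037-11-21.
2037-11-21 is a Saturday, so it moves to the next business day, 2037-11-23 (Monday).
Add the 60 calendar-day extension to 2037-11-23: 2038-01-22.
2038-01-22 is a Friday and not a listed holiday, so it stands.
Final deadline: 2038-01-22.

2038-01-22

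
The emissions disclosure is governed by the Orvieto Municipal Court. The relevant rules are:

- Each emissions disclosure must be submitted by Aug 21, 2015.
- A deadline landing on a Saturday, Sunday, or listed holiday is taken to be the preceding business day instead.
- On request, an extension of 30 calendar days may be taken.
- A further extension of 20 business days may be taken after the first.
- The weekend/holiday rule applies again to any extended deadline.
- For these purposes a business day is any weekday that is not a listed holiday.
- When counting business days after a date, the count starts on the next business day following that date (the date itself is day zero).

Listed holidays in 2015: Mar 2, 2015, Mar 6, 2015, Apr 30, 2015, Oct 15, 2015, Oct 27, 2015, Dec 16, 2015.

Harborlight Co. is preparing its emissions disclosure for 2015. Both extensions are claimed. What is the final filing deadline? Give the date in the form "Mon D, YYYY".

Oct 19, 2015

The stated deadline is Aug 21, 2015.
Aug 21, 2015 falls on a Friday, which is a business day, so no adjustment is needed.
Add the 30 calendar-day extension to Aug 21, 2015: Sep 20, 2015.
Because Sep 20, 2015 is a Sunday, the deadline becomes Sep 18, 2015 (Friday).
Counting 20 further business days from Sep 18, 2015 reaches Oct 19, 2015.
Oct 19, 2015 is a Monday and not a listed holiday, so it stands.
The final due date is Oct 19, 2015.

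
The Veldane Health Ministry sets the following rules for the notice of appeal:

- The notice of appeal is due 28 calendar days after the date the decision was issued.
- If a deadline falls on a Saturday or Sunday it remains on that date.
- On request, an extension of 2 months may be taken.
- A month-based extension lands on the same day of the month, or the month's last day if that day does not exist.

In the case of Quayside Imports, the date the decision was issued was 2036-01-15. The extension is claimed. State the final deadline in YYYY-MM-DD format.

2036-04-12

Trigger date 2036-01-15 + 28 calendar days = 2036-02-12.
2036-02-12 falls on a Tuesday. The rules make no weekend/holiday allowance, so it remains 2036-02-12.
The 2 months extension carries 2036-02-12 to 2036-04-12.
No adjustment is made for weekends or holidays, so 2036-04-12 stands.
So the filing is due 2036-04-12.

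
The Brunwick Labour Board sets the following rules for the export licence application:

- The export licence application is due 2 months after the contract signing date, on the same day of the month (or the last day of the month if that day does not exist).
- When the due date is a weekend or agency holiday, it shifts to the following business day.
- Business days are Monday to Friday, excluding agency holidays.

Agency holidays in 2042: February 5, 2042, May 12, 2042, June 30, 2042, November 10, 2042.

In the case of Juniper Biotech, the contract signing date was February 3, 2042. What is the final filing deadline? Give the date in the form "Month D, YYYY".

April 3, 2042

2 months from February 3, 2042 is April 3, 2042.
April 3, 2042 (Thursday) is already a business day.
Deadline: April 3, 2042.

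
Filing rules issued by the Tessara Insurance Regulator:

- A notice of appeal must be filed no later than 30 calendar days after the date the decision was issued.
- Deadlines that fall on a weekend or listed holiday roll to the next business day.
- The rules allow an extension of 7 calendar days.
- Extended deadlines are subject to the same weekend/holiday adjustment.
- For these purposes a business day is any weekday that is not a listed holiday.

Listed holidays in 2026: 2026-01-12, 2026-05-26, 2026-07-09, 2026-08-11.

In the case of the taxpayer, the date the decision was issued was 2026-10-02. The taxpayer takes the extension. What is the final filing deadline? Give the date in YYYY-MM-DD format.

2026-11-09

Trigger date 2026-10-02 + 30 calendar days = 2026-11-01.
Because 2026-11-01 is a Sunday, the deadline becomes 2026-11-02 (Monday).
The 7-calendar-day extension moves the deadline from 2026-11-02 to 2026-11-09.
2026-11-09 is a Monday and not a listed holiday, so it stands.
So the filing is due 2026-11-09.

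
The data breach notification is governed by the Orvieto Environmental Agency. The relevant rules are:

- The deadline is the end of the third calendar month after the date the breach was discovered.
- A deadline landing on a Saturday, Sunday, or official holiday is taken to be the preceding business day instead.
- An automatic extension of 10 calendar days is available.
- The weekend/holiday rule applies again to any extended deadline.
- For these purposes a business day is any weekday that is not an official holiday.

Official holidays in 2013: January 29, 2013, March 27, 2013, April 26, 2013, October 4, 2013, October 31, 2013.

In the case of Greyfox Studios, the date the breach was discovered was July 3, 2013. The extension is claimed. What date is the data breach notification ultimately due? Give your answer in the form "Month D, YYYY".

November 8, 2013

The third month after July 3, 2013 is October 2013, whose last day is October 31, 2013.
October 31, 2013 is a listed holiday; the preceding business day is October 30, 2013 (Wednesday).
The 10-calendar-day extension moves the deadline from October 30, 2013 to November 9, 2013.
November 9, 2013 is a Saturday, so it moves to the preceding business day, November 8, 2013 (Friday).
So the filing is due November 8, 2013.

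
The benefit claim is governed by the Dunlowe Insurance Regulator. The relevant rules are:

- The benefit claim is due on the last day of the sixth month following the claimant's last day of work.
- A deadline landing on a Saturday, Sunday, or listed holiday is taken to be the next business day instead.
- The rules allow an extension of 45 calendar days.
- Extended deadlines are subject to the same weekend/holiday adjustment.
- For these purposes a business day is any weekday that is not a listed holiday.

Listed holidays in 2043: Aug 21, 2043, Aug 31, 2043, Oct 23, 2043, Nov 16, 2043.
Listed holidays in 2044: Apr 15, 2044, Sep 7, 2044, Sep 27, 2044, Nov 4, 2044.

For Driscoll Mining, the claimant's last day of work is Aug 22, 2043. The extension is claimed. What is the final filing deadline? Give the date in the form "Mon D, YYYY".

The sixth month after Aug 22, 2043 is February 2044, whose last day is Feb 29, 2044.
Since Feb 29, 2044 is a Monday and not a holiday, the date is unchanged.
With the 45-day extension, Feb 29, 2044 becomes Apr 14, 2044.
Apr 14, 2044 is a Thursday and not a listed holiday, so it stands.
The final due date is Apr 14, 2044.

Apr 14, 2044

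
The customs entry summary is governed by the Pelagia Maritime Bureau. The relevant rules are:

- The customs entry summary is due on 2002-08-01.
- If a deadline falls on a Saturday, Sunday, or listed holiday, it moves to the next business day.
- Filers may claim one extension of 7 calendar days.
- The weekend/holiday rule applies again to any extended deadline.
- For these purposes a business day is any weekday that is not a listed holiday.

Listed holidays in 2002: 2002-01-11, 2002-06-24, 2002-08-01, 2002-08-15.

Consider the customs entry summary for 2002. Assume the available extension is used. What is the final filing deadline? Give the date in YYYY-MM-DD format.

2002-08-09

The stated deadline is 2002-08-01.
2002-08-01 is a listed holiday, so it moves to the next business day, 2002-08-02 (Friday).
Applying the 7-calendar-day extension: 2002-08-02 + 7 days = 2002-08-09.
2002-08-09 (Friday) is already a business day.
The final due date is 2002-08-09.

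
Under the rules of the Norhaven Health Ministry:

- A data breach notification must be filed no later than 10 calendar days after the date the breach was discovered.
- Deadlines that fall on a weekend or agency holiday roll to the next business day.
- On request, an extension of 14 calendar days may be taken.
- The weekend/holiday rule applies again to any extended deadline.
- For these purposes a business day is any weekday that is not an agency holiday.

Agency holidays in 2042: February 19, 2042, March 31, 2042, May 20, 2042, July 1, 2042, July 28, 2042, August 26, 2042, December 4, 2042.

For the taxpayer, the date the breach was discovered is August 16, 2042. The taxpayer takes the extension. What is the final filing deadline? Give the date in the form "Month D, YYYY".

From August 16, 2042, 10 calendar days later is August 26, 2042.
August 26, 2042 falls on a listed holiday. Rolling to the next business day gives August 27, 2042, a Wednesday.
Applying the 14-calendar-day extension: August 27, 2042 + 14 days = September 10, 2042.
Since September 10, 2042 is a Wednesday and not a holiday, the date is unchanged.
The final due date is September 10, 2042.

September 10, 2042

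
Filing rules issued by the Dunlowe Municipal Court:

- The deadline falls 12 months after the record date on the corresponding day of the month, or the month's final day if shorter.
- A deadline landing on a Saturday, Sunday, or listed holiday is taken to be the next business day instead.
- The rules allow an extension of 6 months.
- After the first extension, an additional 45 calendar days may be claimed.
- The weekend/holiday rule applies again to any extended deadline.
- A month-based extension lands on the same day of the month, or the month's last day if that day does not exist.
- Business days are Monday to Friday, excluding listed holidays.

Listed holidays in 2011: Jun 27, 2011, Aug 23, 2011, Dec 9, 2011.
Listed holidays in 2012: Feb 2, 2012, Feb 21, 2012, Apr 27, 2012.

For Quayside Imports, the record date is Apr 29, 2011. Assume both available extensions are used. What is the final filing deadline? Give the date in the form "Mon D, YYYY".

Moving 12 months forward from Apr 29, 2011 on the corresponding day gives Apr 29, 2012.
Apr 29, 2012 falls on a Sunday. Rolling to the next business day gives Apr 30, 2012, a Monday.
The 6 months extension carries Apr 30, 2012 to Oct 30, 2012.
Oct 30, 2012 is a Tuesday and not a listed holiday, so it stands.
With the 45-day extension, Oct 30, 2012 becomes Dec 14, 2012.
Since Dec 14, 2012 is a Friday and not a holiday, the date is unchanged.
Deadline: Dec 14, 2012.

Dec 14, 2012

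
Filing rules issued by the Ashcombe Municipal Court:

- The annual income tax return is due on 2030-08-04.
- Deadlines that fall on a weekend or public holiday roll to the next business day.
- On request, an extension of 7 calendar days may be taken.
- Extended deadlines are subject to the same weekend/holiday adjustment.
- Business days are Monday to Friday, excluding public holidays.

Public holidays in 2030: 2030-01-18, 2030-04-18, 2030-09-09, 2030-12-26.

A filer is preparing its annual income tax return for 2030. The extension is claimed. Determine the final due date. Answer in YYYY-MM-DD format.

The stated deadline is 2030-08-04.
2030-08-04 is a Sunday, so it moves to the next business day, 2030-08-05 (Monday).
Applying the 7-calendar-day extension: 2030-08-05 + 7 days = 2030-08-12.
2030-08-12 falls on a Monday, which is a business day, so no adjustment is needed.
So the filing is due 2030-08-12.

2030-08-12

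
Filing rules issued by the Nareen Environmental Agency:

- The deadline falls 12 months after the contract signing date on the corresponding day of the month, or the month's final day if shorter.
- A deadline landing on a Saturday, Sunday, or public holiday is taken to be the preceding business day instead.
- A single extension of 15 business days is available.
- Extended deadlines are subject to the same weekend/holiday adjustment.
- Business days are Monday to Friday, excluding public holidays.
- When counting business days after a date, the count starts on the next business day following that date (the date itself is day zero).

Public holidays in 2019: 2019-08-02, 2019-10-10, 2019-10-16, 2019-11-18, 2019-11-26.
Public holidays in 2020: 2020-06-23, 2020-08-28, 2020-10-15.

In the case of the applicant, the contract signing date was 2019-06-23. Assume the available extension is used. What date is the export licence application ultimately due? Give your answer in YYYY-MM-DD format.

12 months after 2019-06-23, on the same day of the month, is 2020-06-23.
Because 2020-06-23 is a listed holiday, the deadline becomes 2020-06-22 (Monday).
Applying the 15-business-day extension: 15 business days after 2020-06-22 is 2020-07-14.
2020-07-14 (Tuesday) is already a business day.
Final deadline: 2020-07-14.

2020-07-14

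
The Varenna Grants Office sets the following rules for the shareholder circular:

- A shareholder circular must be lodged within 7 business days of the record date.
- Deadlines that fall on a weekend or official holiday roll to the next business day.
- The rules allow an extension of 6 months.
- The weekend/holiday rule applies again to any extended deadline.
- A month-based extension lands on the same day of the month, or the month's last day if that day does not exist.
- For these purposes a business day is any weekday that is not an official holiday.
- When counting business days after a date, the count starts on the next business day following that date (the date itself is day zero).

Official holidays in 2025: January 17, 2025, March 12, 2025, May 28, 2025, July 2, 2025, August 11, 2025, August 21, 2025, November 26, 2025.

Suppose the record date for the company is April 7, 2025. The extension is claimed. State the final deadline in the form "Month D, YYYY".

Starting the day after April 7, 2025 and counting 7 business days lands on April 16, 2025.
April 16, 2025 is a Wednesday and not a listed holiday, so it stands.
The 6 months extension carries April 16, 2025 to October 16, 2025.
October 16, 2025 (Thursday) is already a business day.
Final deadline: October 16, 2025.

October 16, 2025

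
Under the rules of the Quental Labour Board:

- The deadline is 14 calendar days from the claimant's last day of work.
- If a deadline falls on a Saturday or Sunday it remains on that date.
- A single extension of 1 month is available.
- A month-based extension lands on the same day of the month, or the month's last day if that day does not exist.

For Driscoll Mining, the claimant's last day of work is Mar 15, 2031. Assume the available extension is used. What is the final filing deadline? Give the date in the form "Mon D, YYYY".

From Mar 15, 2031, 14 calendar days later is Mar 29, 2031.
Mar 29, 2031 falls on a Saturday. The rules make no weekend/holiday allowance, so it remains Mar 29, 2031.
The 1 month extension carries Mar 29, 2031 to Apr 29, 2031.
No adjustment is made for weekends or holidays, so Apr 29, 2031 stands.
So the filing is due Apr 29, 2031.

Apr 29, 2031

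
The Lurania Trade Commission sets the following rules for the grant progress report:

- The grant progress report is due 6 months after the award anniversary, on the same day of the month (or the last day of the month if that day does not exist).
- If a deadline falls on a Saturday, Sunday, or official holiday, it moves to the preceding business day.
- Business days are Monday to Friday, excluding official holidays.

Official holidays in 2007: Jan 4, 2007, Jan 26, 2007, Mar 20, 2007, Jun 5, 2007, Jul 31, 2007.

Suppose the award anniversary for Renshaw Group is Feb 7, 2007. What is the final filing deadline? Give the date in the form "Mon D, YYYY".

Aug 7, 2007

6 months after Feb 7, 2007, on the same day of the month, is Aug 7, 2007.
Aug 7, 2007 is a Tuesday and not a listed holiday, so it stands.
Deadline: Aug 7, 2007.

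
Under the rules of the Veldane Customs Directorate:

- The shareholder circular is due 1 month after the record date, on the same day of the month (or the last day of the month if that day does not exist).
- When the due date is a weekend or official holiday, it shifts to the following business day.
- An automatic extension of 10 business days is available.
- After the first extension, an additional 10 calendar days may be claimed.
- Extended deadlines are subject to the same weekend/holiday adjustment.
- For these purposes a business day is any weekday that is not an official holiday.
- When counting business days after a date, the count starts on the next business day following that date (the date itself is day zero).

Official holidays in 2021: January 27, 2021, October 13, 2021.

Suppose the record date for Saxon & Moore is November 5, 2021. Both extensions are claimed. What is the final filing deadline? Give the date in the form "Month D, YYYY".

December 30, 2021

Moving 1 month forward from November 5, 2021 on the corresponding day gives December 5, 2021.
December 5, 2021 is a Sunday, so it moves to the next business day, December 6, 2021 (Monday).
Applying the 10-business-day extension: 10 business days after December 6, 2021 is December 20, 2021.
Since December 20, 2021 is a Monday and not a holiday, the date is unchanged.
The 10-calendar-day extension moves the deadline from December 20, 2021 to December 30, 2021.
December 30, 2021 (Thursday) is already a business day.
The final due date is December 30, 2021.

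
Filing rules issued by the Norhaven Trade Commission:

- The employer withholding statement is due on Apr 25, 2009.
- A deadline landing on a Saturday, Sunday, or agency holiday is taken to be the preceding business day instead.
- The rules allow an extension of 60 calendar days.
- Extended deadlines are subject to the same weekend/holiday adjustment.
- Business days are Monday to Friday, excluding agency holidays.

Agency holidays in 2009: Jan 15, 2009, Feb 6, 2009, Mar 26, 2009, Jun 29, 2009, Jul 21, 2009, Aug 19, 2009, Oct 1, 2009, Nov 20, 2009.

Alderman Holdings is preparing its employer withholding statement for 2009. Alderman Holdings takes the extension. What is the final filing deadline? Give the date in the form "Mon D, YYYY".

Jun 23, 2009

The statutory due date is Apr 25, 2009.
Apr 25, 2009 falls on a Saturday. Rolling to the preceding business day gives Apr 24, 2009, a Friday.
With the 60-day extension, Apr 24, 2009 becomes Jun 23, 2009.
Jun 23, 2009 is a Tuesday and not a listed holiday, so it stands.
Deadline: Jun 23, 2009.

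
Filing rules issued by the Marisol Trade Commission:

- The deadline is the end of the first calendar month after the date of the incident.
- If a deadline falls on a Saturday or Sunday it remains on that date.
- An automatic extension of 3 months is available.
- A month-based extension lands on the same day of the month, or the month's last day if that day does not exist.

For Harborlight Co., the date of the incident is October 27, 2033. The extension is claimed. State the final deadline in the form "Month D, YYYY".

1 month after October 27, 2033 is November 2033; that month ends on November 30, 2033.
No adjustment is made for weekends or holidays, so November 30, 2033 stands.
Add 3 months to November 30, 2033: February 28, 2034 (day 30 does not exist in February, so the month's last day is used).
February 28, 2034 falls on a Tuesday. The rules make no weekend/holiday allowance, so it remains February 28, 2034.
So the filing is due February 28, 2034.

February 28, 2034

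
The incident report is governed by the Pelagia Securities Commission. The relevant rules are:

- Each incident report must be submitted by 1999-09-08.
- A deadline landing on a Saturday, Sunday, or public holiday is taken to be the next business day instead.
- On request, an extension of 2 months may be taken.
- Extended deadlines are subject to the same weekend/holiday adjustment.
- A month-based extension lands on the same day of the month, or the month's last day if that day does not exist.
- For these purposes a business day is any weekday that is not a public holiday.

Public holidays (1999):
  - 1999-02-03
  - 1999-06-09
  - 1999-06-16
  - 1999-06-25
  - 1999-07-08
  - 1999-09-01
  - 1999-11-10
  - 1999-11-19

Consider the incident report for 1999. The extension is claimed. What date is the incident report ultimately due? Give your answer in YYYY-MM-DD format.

1999-11-08

The statutory due date is 1999-09-08.
Since 1999-09-08 is a Wednesday and not a holiday, the date is unchanged.
The 2 months extension carries 1999-09-08 to 1999-11-08.
1999-11-08 is a Monday and not a listed holiday, so it stands.
So the filing is due 1999-11-08.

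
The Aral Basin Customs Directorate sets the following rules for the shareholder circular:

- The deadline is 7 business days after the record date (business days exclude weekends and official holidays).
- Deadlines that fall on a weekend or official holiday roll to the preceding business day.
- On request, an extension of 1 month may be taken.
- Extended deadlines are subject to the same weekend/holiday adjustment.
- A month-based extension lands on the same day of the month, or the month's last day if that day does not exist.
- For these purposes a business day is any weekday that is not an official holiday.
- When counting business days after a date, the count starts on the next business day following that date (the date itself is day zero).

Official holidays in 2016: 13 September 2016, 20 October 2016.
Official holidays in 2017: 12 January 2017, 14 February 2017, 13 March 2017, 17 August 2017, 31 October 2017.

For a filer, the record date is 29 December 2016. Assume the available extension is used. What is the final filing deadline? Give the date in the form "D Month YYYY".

Starting the day after 29 December 2016 and counting 7 business days lands on 9 January 2017.
9 January 2017 is a Monday and not a listed holiday, so it stands.
Applying the 1 month extension: 1 month after 9 January 2017 is 9 February 2017.
9 February 2017 is a Thursday and not a listed holiday, so it stands.
Deadline: 9 February 2017.

9 February 2017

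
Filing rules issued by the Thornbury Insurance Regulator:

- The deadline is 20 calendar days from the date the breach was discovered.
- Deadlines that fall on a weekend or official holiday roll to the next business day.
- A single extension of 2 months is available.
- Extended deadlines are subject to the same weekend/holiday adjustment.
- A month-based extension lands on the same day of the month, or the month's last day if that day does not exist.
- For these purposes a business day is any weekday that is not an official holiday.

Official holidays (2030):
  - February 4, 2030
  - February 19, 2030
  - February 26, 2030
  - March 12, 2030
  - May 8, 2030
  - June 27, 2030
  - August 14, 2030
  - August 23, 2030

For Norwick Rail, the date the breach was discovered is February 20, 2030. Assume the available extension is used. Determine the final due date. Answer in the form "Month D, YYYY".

Adding 20 calendar days to February 20, 2030 gives March 12, 2030.
March 12, 2030 is a listed holiday, so it moves to the next business day, March 13, 2030 (Wednesday).
The 2 months extension carries March 13, 2030 to May 13, 2030.
May 13, 2030 falls on a Monday, which is a business day, so no adjustment is needed.
The final due date is May 13, 2030.

May 13, 2030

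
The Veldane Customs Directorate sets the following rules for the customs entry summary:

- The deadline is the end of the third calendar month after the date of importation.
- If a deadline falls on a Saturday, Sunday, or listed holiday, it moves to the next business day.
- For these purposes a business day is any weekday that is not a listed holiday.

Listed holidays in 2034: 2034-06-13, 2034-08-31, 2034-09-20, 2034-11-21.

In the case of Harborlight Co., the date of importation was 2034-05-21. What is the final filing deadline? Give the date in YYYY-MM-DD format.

2034-09-01

3 months after 2034-05-21 is August 2034; that month ends on 2034-08-31.
2034-08-31 falls on a listed holiday. Rolling to the next business day gives 2034-09-01, a Friday.
So the filing is due 2034-09-01.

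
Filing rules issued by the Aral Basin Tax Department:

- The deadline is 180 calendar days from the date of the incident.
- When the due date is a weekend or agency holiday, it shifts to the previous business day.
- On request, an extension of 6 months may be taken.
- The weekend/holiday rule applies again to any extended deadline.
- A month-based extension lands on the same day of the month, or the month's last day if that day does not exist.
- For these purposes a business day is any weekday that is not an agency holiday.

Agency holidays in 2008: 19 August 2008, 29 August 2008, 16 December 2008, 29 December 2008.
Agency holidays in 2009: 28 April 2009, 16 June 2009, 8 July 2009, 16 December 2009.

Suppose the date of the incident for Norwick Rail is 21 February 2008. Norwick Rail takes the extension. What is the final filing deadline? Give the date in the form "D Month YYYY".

Adding 180 calendar days to 21 February 2008 gives 19 August 2008.
Because 19 August 2008 is a listed holiday, the deadline becomes 18 August 2008 (Monday).
Add 6 months to 18 August 2008: 18 February 2009.
18 February 2009 (Wednesday) is already a business day.
Deadline: 18 February 2009.

18 February 2009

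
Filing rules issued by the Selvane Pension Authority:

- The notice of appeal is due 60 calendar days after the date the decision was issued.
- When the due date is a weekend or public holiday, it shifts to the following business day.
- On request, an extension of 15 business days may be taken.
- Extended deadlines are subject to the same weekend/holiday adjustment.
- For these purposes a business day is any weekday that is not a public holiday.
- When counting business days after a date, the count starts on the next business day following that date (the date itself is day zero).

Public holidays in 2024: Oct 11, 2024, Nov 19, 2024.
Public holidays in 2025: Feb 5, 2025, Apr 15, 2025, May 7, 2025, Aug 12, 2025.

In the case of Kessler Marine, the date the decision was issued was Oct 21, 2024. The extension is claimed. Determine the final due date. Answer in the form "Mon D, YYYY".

Jan 10, 2025

Adding 60 calendar days to Oct 21, 2024 gives Dec 20, 2024.
Dec 20, 2024 is a Friday and not a listed holiday, so it stands.
The 15-business-day extension runs from Dec 20, 2024 to Jan 10, 2025.
Jan 10, 2025 (Friday) is already a business day.
Final deadline: Jan 10, 2025.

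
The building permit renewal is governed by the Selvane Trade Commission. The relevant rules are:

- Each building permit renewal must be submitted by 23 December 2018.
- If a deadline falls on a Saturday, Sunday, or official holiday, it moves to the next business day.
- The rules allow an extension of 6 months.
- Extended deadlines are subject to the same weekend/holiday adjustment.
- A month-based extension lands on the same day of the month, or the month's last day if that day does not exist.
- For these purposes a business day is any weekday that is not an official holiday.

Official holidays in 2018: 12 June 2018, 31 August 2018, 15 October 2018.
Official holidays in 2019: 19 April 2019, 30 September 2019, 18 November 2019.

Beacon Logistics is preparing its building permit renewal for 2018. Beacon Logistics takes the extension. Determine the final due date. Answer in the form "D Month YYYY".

24 June 2019

The statutory due date is 23 December 2018.
23 December 2018 falls on a Sunday. Rolling to the next business day gives 24 December 2018, a Monday.
Add 6 months to 24 December 2018: 24 June 2019.
24 June 2019 is a Monday and not a listed holiday, so it stands.
So the filing is due 24 June 2019.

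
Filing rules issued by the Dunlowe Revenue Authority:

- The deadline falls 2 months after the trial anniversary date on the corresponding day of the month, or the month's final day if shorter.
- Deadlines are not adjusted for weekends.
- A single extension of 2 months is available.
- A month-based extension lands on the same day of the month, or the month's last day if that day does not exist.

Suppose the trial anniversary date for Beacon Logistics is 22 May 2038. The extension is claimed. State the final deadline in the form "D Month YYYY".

2 months from 22 May 2038 is 22 July 2038.
No adjustment is made for weekends or holidays, so 22 July 2038 stands.
Applying the 2 months extension: 2 months after 22 July 2038 is 22 September 2038.
No adjustment is made for weekends or holidays, so 22 September 2038 stands.
The final due date is 22 September 2038.

22 September 2038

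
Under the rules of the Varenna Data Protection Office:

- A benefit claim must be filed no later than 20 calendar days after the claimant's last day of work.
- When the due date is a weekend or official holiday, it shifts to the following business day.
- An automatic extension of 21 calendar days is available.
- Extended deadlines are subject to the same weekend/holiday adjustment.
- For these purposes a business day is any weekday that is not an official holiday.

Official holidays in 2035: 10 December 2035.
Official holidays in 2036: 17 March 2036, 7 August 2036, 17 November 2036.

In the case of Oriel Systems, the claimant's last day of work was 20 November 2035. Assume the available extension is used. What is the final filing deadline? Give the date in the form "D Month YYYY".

1 January 2036

From 20 November 2035, 20 calendar days later is 10 December 2035.
10 December 2035 is a listed holiday; the next business day is 11 December 2035 (Tuesday).
With the 21-day extension, 11 December 2035 becomes 1 January 2036.
1 January 2036 is a Tuesday and not a listed holiday, so it stands.
Deadline: 1 January 2036.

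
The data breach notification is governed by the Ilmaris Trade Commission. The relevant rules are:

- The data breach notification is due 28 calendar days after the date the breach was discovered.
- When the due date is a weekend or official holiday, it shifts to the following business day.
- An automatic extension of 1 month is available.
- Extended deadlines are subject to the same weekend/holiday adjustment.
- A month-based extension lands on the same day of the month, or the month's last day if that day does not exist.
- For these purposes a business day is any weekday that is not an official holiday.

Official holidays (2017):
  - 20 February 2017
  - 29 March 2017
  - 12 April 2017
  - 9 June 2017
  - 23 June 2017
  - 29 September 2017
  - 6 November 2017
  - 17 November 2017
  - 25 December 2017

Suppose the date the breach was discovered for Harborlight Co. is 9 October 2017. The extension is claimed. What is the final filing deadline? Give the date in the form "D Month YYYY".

7 December 2017

Trigger date 9 October 2017 + 28 calendar days = 6 November 2017.
6 November 2017 is a listed holiday, so it moves to the next business day, 7 November 2017 (Tuesday).
Applying the 1 month extension: 1 month after 7 November 2017 is 7 December 2017.
7 December 2017 falls on a Thursday, which is a business day, so no adjustment is needed.
Final deadline: 7 December 2017.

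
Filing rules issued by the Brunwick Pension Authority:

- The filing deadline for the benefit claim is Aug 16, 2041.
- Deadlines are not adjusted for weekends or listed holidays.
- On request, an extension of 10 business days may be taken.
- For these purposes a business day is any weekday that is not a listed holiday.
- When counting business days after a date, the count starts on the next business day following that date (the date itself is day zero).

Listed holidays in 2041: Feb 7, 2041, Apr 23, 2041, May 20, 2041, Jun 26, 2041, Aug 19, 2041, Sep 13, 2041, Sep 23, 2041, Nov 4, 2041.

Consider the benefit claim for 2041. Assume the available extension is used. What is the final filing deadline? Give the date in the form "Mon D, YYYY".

Sep 2, 2041

The statutory due date is Aug 16, 2041.
Aug 16, 2041 falls on a Friday. The rules make no weekend/holiday allowance, so it remains Aug 16, 2041.
Counting 10 further business days from Aug 16, 2041 reaches Sep 2, 2041.
Sep 2, 2041 is a Monday; no weekend or holiday adjustment applies.
So the filing is due Sep 2, 2041.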